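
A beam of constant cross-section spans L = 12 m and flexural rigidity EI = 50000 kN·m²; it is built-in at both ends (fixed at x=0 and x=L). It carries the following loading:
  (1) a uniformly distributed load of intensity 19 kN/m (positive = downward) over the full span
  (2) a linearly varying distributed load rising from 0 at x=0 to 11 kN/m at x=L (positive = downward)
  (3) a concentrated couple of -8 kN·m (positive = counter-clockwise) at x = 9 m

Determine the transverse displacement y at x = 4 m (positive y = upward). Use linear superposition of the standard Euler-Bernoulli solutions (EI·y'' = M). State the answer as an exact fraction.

y(4) = -11449/562500 m

Load 1 — uniform load w=19 kN/m over full span:
  y_1 = -wx²(L-x)²/(24EI) = -19·4²·(12-4)²/(24·50000) = -152/9375 m
Load 2 — triangular load w₀=11 kN/m (0→w₀ over full span):
  y_2 = -w₀x²(L-x)²(x+2L)/(120LEI) = -11·4²·(12-4)²·(4+2·12)/(120·12·50000) = -616/140625 m
Load 3 — applied couple M₀=-8 kN·m at a=9 m (b=L-a=3):
  y_3 = (R_Ax³/6 - M_Ax²/2)/EI  [x≤a] with R_A=-3/4, M_A=-5/2 = ((-3/4)·4³/6 - (-5/2)·4²/2)/50000 = 3/12500 m
Superposition: y = Σ y_i = -11449/562500 m ≈ -0.020354 m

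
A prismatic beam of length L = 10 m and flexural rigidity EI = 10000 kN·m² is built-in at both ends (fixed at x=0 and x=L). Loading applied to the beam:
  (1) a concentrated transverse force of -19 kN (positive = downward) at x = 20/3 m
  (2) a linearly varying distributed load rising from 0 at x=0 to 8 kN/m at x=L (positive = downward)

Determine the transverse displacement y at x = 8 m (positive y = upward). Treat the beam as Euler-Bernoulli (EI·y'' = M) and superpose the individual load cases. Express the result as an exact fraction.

Load 1 — point force P=-19 kN at a=20/3 m (b=L-a=10/3):
  y_1 = -Pa²(L-x)²(3bL-(3b+a)(L-x))/(6L³EI)  [x>a] = -(-19)·(20/3)²·(10-8)²·(3·(10/3)·10-(3·(10/3)+(20/3))·(10-8))/(6·10³·10000) = 38/10125 m
Load 2 — triangular load w₀=8 kN/m (0→w₀ over full span):
  y_2 = -w₀x²(L-x)²(x+2L)/(120LEI) = -8·8²·(10-8)²·(8+2·10)/(120·10·10000) = -224/46875 m
Superposition: y = Σ y_i = -1298/1265625 m ≈ -0.001026 m

y(8) = -1298/1265625 m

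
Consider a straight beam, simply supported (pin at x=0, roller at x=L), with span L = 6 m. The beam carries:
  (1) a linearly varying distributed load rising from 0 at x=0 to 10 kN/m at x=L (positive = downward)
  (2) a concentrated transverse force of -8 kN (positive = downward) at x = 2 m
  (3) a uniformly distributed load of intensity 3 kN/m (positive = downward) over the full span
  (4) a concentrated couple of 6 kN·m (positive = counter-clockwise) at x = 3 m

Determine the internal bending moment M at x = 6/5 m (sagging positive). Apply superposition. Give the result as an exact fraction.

Load 1 — triangular load w₀=10 kN/m (0→w₀ over full span):
  M_1 = w₀Lx/6 - w₀x³/(6L) = 10·6·(6/5)/6 - 10·(6/5)³/(6·6) = 288/25 kN·m
Load 2 — point force P=-8 kN at a=2 m (b=L-a=4):
  M_2 = Pbx/L  [x≤a] = (-8)·4·(6/5)/6 = -32/5 kN·m
Load 3 — uniform load w=3 kN/m over full span:
  M_3 = wx(L-x)/2 = 3·(6/5)·(6-(6/5))/2 = 216/25 kN·m
Load 4 — applied couple M₀=6 kN·m at a=3 m (b=L-a=3):
  M_4 = M₀x/L  [x≤a] = 6·(6/5)/6 = 6/5 kN·m
Superposition: M = Σ M_i = 374/25 kN·m ≈ 14.960000 kN·m

M(6/5) = 374/25 kN·m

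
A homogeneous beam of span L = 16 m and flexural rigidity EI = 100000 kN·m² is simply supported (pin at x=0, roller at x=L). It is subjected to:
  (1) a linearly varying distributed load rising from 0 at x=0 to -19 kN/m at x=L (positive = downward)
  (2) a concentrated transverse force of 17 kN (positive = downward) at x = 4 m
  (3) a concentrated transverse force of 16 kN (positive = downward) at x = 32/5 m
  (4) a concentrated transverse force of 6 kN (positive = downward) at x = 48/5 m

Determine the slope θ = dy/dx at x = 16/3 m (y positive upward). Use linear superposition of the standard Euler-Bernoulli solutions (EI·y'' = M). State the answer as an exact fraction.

Load 1 — triangular load w₀=-19 kN/m (0→w₀ over full span):
  θ_1 = -w₀(7L⁴-30L²x²+15x⁴)/(360LEI) = -(-19)·(7·16⁴-30·16²·(16/3)²+15·(16/3)⁴)/(360·16·100000) = 31616/3796875 rad
Load 2 — point force P=17 kN at a=4 m (b=L-a=12):
  θ_2 = -Pa(2L²-6Lx+3x²+a²)/(6LEI)  [x>a] = -17·4·(2·16²-6·16·(16/3)+3·(16/3)²+4²)/(6·16·100000) = -323/450000 rad
Load 3 — point force P=16 kN at a=32/5 m (b=L-a=48/5):
  θ_3 = -Pb(L²-b²-3x²)/(6LEI)  [x≤a] = -16·(48/5)·(16²-(48/5)²-3·(16/3)²)/(6·16·100000) = -1472/1171875 rad
Load 4 — point force P=6 kN at a=48/5 m (b=L-a=32/5):
  θ_4 = -Pb(L²-b²-3x²)/(6LEI)  [x≤a] = -6·(32/5)·(16²-(32/5)²-3·(16/3)²)/(6·16·100000) = -608/1171875 rad
Superposition: θ = Σ θ_i = 1772119/303750000 rad ≈ 0.005834 rad

θ(16/3) = 1772119/303750000 rad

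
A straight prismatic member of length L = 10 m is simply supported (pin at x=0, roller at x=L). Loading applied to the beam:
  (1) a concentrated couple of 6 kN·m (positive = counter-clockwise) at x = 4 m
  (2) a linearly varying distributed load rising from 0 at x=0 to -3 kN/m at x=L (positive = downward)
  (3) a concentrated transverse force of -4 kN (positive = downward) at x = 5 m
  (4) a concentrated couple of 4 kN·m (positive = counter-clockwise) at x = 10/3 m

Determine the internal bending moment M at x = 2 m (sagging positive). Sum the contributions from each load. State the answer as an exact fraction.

Load 1 — applied couple M₀=6 kN·m at a=4 m (b=L-a=6):
  M_1 = M₀x/L  [x≤a] = 6·2/10 = 6/5 kN·m
Load 2 — triangular load w₀=-3 kN/m (0→w₀ over full span):
  M_2 = w₀Lx/6 - w₀x³/(6L) = (-3)·10·2/6 - (-3)·2³/(6·10) = -48/5 kN·m
Load 3 — point force P=-4 kN at a=5 m (b=L-a=5):
  M_3 = Pbx/L  [x≤a] = (-4)·5·2/10 = -4 kN·m
Load 4 — applied couple M₀=4 kN·m at a=10/3 m (b=L-a=20/3):
  M_4 = M₀x/L  [x≤a] = 4·2/10 = 4/5 kN·m
Superposition: M = Σ M_i = -58/5 kN·m ≈ -11.600000 kN·m

M(2) = -58/5 kN·m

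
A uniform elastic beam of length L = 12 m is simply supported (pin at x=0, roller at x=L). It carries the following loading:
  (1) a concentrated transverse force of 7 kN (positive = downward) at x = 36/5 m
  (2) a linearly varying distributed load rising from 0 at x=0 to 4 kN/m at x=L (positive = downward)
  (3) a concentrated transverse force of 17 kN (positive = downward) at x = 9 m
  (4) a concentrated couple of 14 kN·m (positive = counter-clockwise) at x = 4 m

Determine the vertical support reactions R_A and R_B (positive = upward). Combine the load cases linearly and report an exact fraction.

R_A = 973/60 kN, R_B = 1907/60 kN

Load 1 — point force P=7 kN at a=36/5 m (b=L-a=24/5):
  R_A = Pb/L = 7·(24/5)/12 = 14/5 kN
  R_B = Pa/L = 7·(36/5)/12 = 21/5 kN
Load 2 — triangular load w₀=4 kN/m (0→w₀ over full span):
  R_A = w₀L/6 = 4·12/6 = 8 kN
  R_B = w₀L/3 = 4·12/3 = 16 kN
Load 3 — point force P=17 kN at a=9 m (b=L-a=3):
  R_A = Pb/L = 17·3/12 = 17/4 kN
  R_B = Pa/L = 17·9/12 = 51/4 kN
Load 4 — applied couple M₀=14 kN·m at a=4 m (b=L-a=8):
  R_A = M₀/L = 14/12 = 7/6 kN
  R_B = -M₀/L = -14/12 = -7/6 kN
Superposition: R_A = 973/60 kN, R_B = 1907/60 kN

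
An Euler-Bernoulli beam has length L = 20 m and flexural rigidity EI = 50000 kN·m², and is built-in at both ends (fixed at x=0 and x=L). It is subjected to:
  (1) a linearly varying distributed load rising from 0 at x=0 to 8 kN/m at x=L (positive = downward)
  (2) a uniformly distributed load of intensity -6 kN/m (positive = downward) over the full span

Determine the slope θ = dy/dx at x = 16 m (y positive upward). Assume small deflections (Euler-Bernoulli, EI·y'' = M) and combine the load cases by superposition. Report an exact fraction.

Load 1 — triangular load w₀=8 kN/m (0→w₀ over full span):
  θ_1 = -w₀(2x(L-x)(L-2x)(x+2L)+x²(L-x)²)/(120LEI) = -8·(2·16·(20-16)·(20-2·16)·(16+2·20)+16²·(20-16)²)/(120·20·50000) = 256/46875 rad
Load 2 — uniform load w=-6 kN/m over full span:
  θ_2 = -wx(L-x)(L-2x)/(12EI) = -(-6)·16·(20-16)·(20-2·16)/(12·50000) = -24/3125 rad
Superposition: θ = Σ θ_i = -104/46875 rad ≈ -0.002219 rad

θ(16) = -104/46875 rad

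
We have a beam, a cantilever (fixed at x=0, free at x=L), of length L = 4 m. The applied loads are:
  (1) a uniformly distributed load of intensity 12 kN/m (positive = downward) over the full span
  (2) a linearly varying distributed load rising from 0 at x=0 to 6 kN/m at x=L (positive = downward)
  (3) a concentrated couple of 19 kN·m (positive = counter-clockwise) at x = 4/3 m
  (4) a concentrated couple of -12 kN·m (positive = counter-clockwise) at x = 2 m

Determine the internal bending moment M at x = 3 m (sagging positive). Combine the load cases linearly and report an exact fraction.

M(3) = -35/4 kN·m

Load 1 — uniform load w=12 kN/m over full span:
  M_1 = -w(L-x)²/2 = -12·(4-3)²/2 = -6 kN·m
Load 2 — triangular load w₀=6 kN/m (0→w₀ over full span):
  M_2 = w₀Lx/2 - w₀L²/3 - w₀x³/(6L) = 6·4·3/2 - 6·4²/3 - 6·3³/(6·4) = -11/4 kN·m
Load 3 — applied couple M₀=19 kN·m at a=4/3 m (b=L-a=8/3):
  M_3 = 0  [x>a] = 0 kN·m
Load 4 — applied couple M₀=-12 kN·m at a=2 m (b=L-a=2):
  M_4 = 0  [x>a] = 0 kN·m
Superposition: M = Σ M_i = -35/4 kN·m ≈ -8.750000 kN·m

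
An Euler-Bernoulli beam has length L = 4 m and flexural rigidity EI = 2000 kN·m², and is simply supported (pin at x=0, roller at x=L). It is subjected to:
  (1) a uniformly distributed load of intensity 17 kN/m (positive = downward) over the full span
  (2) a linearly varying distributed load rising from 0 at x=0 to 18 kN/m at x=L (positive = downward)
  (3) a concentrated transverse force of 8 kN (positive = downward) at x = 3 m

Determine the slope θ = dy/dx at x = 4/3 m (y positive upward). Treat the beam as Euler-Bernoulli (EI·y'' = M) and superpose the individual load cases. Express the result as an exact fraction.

Load 1 — uniform load w=17 kN/m over full span:
  θ_1 = -w(L³-6Lx²+4x³)/(24EI) = -17·(4³-6·4·(4/3)²+4·(4/3)³)/(24·2000) = -221/20250 rad
Load 2 — triangular load w₀=18 kN/m (0→w₀ over full span):
  θ_2 = -w₀(7L⁴-30L²x²+15x⁴)/(360LEI) = -18·(7·4⁴-30·4²·(4/3)²+15·(4/3)⁴)/(360·4·2000) = -104/16875 rad
Load 3 — point force P=8 kN at a=3 m (b=L-a=1):
  θ_3 = -Pb(L²-b²-3x²)/(6LEI)  [x≤a] = -8·1·(4²-1²-3·(4/3)²)/(6·4·2000) = -29/18000 rad
Superposition: θ = Σ θ_i = -15137/810000 rad ≈ -0.018688 rad

θ(4/3) = -15137/810000 rad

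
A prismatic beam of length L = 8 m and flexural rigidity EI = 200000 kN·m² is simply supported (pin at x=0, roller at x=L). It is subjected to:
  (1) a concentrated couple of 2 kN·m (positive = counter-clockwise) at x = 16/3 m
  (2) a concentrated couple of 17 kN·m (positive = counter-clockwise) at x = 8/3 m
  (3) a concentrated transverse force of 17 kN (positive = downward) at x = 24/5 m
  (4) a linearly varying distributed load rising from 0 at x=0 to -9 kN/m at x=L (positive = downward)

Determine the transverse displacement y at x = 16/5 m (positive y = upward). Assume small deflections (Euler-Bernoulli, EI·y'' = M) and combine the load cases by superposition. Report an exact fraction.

Load 1 — applied couple M₀=2 kN·m at a=16/3 m (b=L-a=8/3):
  y_1 = (M₀x³/(6L)+C₁x)/EI  [x≤a] with C₁=M₀(3b²-L²)/(6L)=-16/9 = (2·(16/5)³/(6·8)+(-16/9)·(16/5))/200000 = -76/3515625 m
Load 2 — applied couple M₀=17 kN·m at a=8/3 m (b=L-a=16/3):
  y_2 = (M₀x³/(6L)-M₀(x-a)²/2+C₁x)/EI  [x>a] with C₁=M₀(3b²-L²)/(6L)=68/9 = (17·(16/5)³/(6·8)-17·((16/5)-(8/3))²/2+(68/9)·(16/5))/200000 = 391/2343750 m
Load 3 — point force P=17 kN at a=24/5 m (b=L-a=16/5):
  y_3 = -Pbx(L²-b²-x²)/(6LEI)  [x≤a] = -17·(16/5)·(16/5)·(8²-(16/5)²-(16/5)²)/(6·8·200000) = -4624/5859375 m
Load 4 — triangular load w₀=-9 kN/m (0→w₀ over full span):
  y_4 = -w₀x(7L⁴-10L²x²+3x⁴)/(360LEI) = -(-9)·(16/5)·(7·8⁴-10·8²·(16/5)²+3·(16/5)⁴)/(360·8·200000) = 54768/48828125 m
Superposition: y = Σ y_i = 419849/878906250 m ≈ 0.000478 m

y(16/5) = 419849/878906250 m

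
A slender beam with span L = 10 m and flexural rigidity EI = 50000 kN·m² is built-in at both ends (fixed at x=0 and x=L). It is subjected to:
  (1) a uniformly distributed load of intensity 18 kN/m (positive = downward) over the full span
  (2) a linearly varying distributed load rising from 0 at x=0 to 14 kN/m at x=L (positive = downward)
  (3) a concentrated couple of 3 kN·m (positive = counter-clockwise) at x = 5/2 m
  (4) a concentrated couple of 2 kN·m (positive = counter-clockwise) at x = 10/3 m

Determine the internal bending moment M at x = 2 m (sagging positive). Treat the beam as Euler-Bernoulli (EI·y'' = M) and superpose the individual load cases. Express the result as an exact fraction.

Load 1 — uniform load w=18 kN/m over full span:
  M_1 = wLx/2 - wL²/12 - wx²/2 = 18·10·2/2 - 18·10²/12 - 18·2²/2 = -6 kN·m
Load 2 — triangular load w₀=14 kN/m (0→w₀ over full span):
  M_2 = 3w₀Lx/20 - w₀L²/30 - w₀x³/(6L) = 3·14·10·2/20 - 14·10²/30 - 14·2³/(6·10) = -98/15 kN·m
Load 3 — applied couple M₀=3 kN·m at a=5/2 m (b=L-a=15/2):
  M_3 = R_Ax - M_A  [x≤a] with R_A=27/80, M_A=-9/16 = (27/80)·2 - (-9/16) = 99/80 kN·m
Load 4 — applied couple M₀=2 kN·m at a=10/3 m (b=L-a=20/3):
  M_4 = R_Ax - M_A  [x≤a] with R_A=4/15, M_A=0 = (4/15)·2 - 0 = 8/15 kN·m
Superposition: M = Σ M_i = -861/80 kN·m ≈ -10.762500 kN·m

M(2) = -861/80 kN·m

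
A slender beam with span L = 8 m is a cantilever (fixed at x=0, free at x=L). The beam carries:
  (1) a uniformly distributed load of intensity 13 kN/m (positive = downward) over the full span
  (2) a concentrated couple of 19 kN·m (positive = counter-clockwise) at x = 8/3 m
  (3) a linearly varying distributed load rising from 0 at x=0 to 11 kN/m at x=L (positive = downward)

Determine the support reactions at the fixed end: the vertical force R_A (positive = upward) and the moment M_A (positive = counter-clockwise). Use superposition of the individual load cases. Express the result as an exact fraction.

R_A = 148 kN, M_A = 1895/3 kN·m

Load 1 — uniform load w=13 kN/m over full span:
  R_A = wL = 13·8 = 104 kN
  M_A = wL²/2 = 13·8²/2 = 416 kN·m
Load 2 — applied couple M₀=19 kN·m at a=8/3 m (b=L-a=16/3):
  R_A = 0 kN
  M_A = -M₀ = -19 kN·m
Load 3 — triangular load w₀=11 kN/m (0→w₀ over full span):
  R_A = w₀L/2 = 11·8/2 = 44 kN
  M_A = w₀L²/3 = 11·8²/3 = 704/3 kN·m
Superposition: R_A = 148 kN, M_A = 1895/3 kN·m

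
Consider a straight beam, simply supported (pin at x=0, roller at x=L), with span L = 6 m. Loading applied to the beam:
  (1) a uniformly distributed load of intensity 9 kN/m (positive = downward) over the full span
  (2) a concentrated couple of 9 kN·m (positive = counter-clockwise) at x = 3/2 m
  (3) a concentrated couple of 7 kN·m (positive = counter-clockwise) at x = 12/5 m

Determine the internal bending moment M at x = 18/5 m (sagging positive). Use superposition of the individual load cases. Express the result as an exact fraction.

M(18/5) = 812/25 kN·m

Load 1 — uniform load w=9 kN/m over full span:
  M_1 = wx(L-x)/2 = 9·(18/5)·(6-(18/5))/2 = 972/25 kN·m
Load 2 — applied couple M₀=9 kN·m at a=3/2 m (b=L-a=9/2):
  M_2 = M₀x/L - M₀  [x>a] = 9·(18/5)/6 - 9 = -18/5 kN·m
Load 3 — applied couple M₀=7 kN·m at a=12/5 m (b=L-a=18/5):
  M_3 = M₀x/L - M₀  [x>a] = 7·(18/5)/6 - 7 = -14/5 kN·m
Superposition: M = Σ M_i = 812/25 kN·m ≈ 32.480000 kN·m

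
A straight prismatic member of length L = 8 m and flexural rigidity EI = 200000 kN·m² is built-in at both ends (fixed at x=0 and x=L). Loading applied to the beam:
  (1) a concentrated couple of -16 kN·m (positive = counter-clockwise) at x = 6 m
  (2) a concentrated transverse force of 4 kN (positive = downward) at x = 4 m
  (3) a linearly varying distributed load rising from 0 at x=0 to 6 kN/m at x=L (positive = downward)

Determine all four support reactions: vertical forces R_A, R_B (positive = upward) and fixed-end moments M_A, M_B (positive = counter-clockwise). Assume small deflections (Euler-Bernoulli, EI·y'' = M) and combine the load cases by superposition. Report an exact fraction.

R_A = 139/20 kN, M_A = 59/5 kN·m, R_B = 421/20 kN, M_B = -101/5 kN·m

Load 1 — applied couple M₀=-16 kN·m at a=6 m (b=L-a=2):
  R_A = 6M₀ab/L³ = 6·(-16)·6·2/8³ = -9/4 kN
  M_A = M₀b(2a-b)/L² = (-16)·2·(2·6-2)/8² = -5 kN·m
  R_B = -6M₀ab/L³ = -6·(-16)·6·2/8³ = 9/4 kN
  M_B = M₀a(2b-a)/L² = (-16)·6·(2·2-6)/8² = 3 kN·m
Load 2 — point force P=4 kN at a=4 m (b=L-a=4):
  R_A = Pb²(3a+b)/L³ = 4·4²·(3·4+4)/8³ = 2 kN
  M_A = Pab²/L² = 4·4·4²/8² = 4 kN·m
  R_B = Pa²(a+3b)/L³ = 4·4²·(4+3·4)/8³ = 2 kN
  M_B = -Pa²b/L² = -4·4²·4/8² = -4 kN·m
Load 3 — triangular load w₀=6 kN/m (0→w₀ over full span):
  R_A = 3w₀L/20 = 3·6·8/20 = 36/5 kN
  M_A = w₀L²/30 = 6·8²/30 = 64/5 kN·m
  R_B = 7w₀L/20 = 7·6·8/20 = 84/5 kN
  M_B = -w₀L²/20 = -6·8²/20 = -96/5 kN·m
Superposition: R_A = 139/20 kN, M_A = 59/5 kN·m, R_B = 421/20 kN, M_B = -101/5 kN·m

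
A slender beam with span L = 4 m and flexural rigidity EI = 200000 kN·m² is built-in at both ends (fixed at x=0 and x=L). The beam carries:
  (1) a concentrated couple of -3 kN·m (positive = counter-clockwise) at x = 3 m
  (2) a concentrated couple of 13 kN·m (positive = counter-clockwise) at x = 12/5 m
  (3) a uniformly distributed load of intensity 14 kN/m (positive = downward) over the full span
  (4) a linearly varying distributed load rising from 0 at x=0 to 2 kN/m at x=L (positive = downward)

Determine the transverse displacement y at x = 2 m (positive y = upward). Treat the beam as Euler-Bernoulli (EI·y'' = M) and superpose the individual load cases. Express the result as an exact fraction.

Load 1 — applied couple M₀=-3 kN·m at a=3 m (b=L-a=1):
  y_1 = (R_Ax³/6 - M_Ax²/2)/EI  [x≤a] with R_A=-27/32, M_A=-15/16 = ((-27/32)·2³/6 - (-15/16)·2²/2)/200000 = 3/800000 m
Load 2 — applied couple M₀=13 kN·m at a=12/5 m (b=L-a=8/5):
  y_2 = (R_Ax³/6 - M_Ax²/2)/EI  [x≤a] with R_A=117/25, M_A=104/25 = ((117/25)·2³/6 - (104/25)·2²/2)/200000 = -13/1250000 m
Load 3 — uniform load w=14 kN/m over full span:
  y_3 = -wx²(L-x)²/(24EI) = -14·2²·(4-2)²/(24·200000) = -7/150000 m
Load 4 — triangular load w₀=2 kN/m (0→w₀ over full span):
  y_4 = -w₀x²(L-x)²(x+2L)/(120LEI) = -2·2²·(4-2)²·(2+2·4)/(120·4·200000) = -1/300000 m
Superposition: y = Σ y_i = -1133/20000000 m ≈ -0.000057 m

y(2) = -1133/20000000 m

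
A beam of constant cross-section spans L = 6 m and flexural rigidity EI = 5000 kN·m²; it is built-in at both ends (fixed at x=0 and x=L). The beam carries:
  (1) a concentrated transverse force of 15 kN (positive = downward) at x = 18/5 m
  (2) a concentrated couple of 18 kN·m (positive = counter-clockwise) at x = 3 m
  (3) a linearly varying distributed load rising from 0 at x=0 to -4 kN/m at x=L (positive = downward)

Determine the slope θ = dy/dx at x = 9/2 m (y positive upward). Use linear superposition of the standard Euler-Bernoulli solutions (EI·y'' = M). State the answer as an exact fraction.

θ(9/2) = 5373/8000000 rad

Load 1 — point force P=15 kN at a=18/5 m (b=L-a=12/5):
  θ_1 = Pa²(L-x)(2bL-(3b+a)(L-x))/(2L³EI)  [x>a] = 15·(18/5)²·(6-(9/2))·(2·(12/5)·6-(3·(12/5)+(18/5))·(6-(9/2)))/(2·6³·5000) = 1701/1000000 rad
Load 2 — applied couple M₀=18 kN·m at a=3 m (b=L-a=3):
  θ_2 = (R_Ax²/2 - M_Ax - M₀(x-a))/EI  [x>a] with R_A=9/2, M_A=9/2 = ((9/2)·(9/2)²/2 - (9/2)·(9/2) - 18·((9/2)-3))/5000 = -27/80000 rad
Load 3 — triangular load w₀=-4 kN/m (0→w₀ over full span):
  θ_3 = -w₀(2x(L-x)(L-2x)(x+2L)+x²(L-x)²)/(120LEI) = -(-4)·(2·(9/2)·(6-(9/2))·(6-2·(9/2))·((9/2)+2·6)+(9/2)²·(6-(9/2))²)/(120·6·5000) = -1107/1600000 rad
Superposition: θ = Σ θ_i = 5373/8000000 rad ≈ 0.000672 rad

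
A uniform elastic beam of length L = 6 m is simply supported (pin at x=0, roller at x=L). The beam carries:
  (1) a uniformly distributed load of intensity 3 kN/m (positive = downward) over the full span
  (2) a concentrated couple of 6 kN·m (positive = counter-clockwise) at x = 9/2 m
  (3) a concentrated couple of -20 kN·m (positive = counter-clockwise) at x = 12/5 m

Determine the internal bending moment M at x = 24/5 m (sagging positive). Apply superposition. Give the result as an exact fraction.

Load 1 — uniform load w=3 kN/m over full span:
  M_1 = wx(L-x)/2 = 3·(24/5)·(6-(24/5))/2 = 216/25 kN·m
Load 2 — applied couple M₀=6 kN·m at a=9/2 m (b=L-a=3/2):
  M_2 = M₀x/L - M₀  [x>a] = 6·(24/5)/6 - 6 = -6/5 kN·m
Load 3 — applied couple M₀=-20 kN·m at a=12/5 m (b=L-a=18/5):
  M_3 = M₀x/L - M₀  [x>a] = (-20)·(24/5)/6 - (-20) = 4 kN·m
Superposition: M = Σ M_i = 286/25 kN·m ≈ 11.440000 kN·m

M(24/5) = 286/25 kN·m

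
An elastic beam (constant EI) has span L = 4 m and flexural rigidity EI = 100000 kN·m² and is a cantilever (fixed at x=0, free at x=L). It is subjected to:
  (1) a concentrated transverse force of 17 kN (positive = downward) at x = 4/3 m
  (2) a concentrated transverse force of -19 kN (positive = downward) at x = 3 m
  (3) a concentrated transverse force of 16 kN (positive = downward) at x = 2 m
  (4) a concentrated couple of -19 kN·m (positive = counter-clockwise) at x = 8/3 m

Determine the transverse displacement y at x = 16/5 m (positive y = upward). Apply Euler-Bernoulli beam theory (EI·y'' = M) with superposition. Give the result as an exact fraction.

y(16/5) = -23639/81000000 m

Load 1 — point force P=17 kN at a=4/3 m (b=L-a=8/3):
  y_1 = -Pa²(3x-a)/(6EI)  [x>a] = -17·(4/3)²·(3·(16/5)-(4/3))/(6·100000) = -527/1265625 m
Load 2 — point force P=-19 kN at a=3 m (b=L-a=1):
  y_2 = -Pa²(3x-a)/(6EI)  [x>a] = -(-19)·3²·(3·(16/5)-3)/(6·100000) = 1881/1000000 m
Load 3 — point force P=16 kN at a=2 m (b=L-a=2):
  y_3 = -Pa²(3x-a)/(6EI)  [x>a] = -16·2²·(3·(16/5)-2)/(6·100000) = -38/46875 m
Load 4 — applied couple M₀=-19 kN·m at a=8/3 m (b=L-a=4/3):
  y_4 = M₀a(2x-a)/(2EI)  [x>a] = (-19)·(8/3)·(2·(16/5)-(8/3))/(2·100000) = -133/140625 m
Superposition: y = Σ y_i = -23639/81000000 m ≈ -0.000292 m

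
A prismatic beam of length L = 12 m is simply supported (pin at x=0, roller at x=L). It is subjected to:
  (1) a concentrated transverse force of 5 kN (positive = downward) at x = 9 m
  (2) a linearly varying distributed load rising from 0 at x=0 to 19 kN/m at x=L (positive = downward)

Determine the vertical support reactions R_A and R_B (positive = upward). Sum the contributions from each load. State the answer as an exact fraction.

Load 1 — point force P=5 kN at a=9 m (b=L-a=3):
  R_A = Pb/L = 5·3/12 = 5/4 kN
  R_B = Pa/L = 5·9/12 = 15/4 kN
Load 2 — triangular load w₀=19 kN/m (0→w₀ over full span):
  R_A = w₀L/6 = 19·12/6 = 38 kN
  R_B = w₀L/3 = 19·12/3 = 76 kN
Superposition: R_A = 157/4 kN, R_B = 319/4 kN

R_A = 157/4 kN, R_B = 319/4 kN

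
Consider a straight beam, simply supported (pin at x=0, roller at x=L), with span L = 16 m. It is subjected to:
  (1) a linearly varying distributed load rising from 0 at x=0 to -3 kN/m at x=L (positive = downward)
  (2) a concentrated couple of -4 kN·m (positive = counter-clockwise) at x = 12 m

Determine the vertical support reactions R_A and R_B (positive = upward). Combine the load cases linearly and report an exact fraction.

Load 1 — triangular load w₀=-3 kN/m (0→w₀ over full span):
  R_A = w₀L/6 = (-3)·16/6 = -8 kN
  R_B = w₀L/3 = (-3)·16/3 = -16 kN
Load 2 — applied couple M₀=-4 kN·m at a=12 m (b=L-a=4):
  R_A = M₀/L = (-4)/16 = -1/4 kN
  R_B = -M₀/L = -(-4)/16 = 1/4 kN
Superposition: R_A = -33/4 kN, R_B = -63/4 kN

R_A = -33/4 kN, R_B = -63/4 kN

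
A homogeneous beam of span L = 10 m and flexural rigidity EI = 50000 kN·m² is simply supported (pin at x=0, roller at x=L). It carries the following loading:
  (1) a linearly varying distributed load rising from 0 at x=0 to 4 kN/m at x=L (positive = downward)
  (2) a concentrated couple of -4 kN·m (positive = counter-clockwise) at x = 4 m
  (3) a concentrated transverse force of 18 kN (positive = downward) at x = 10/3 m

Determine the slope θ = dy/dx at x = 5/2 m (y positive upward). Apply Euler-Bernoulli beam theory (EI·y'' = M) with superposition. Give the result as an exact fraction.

θ(5/2) = -383011/144000000 rad

Load 1 — triangular load w₀=4 kN/m (0→w₀ over full span):
  θ_1 = -w₀(7L⁴-30L²x²+15x⁴)/(360LEI) = -4·(7·10⁴-30·10²·(5/2)²+15·(5/2)⁴)/(360·10·50000) = -1327/1152000 rad
Load 2 — applied couple M₀=-4 kN·m at a=4 m (b=L-a=6):
  θ_2 = (M₀x²/(2L)+C₁)/EI  [x≤a] with C₁=M₀(3b²-L²)/(6L)=-8/15 = ((-4)·(5/2)²/(2·10)+(-8/15))/50000 = -107/3000000 rad
Load 3 — point force P=18 kN at a=10/3 m (b=L-a=20/3):
  θ_3 = -Pb(L²-b²-3x²)/(6LEI)  [x≤a] = -18·(20/3)·(10²-(20/3)²-3·(5/2)²)/(6·10·50000) = -53/36000 rad
Superposition: θ = Σ θ_i = -383011/144000000 rad ≈ -0.002660 rad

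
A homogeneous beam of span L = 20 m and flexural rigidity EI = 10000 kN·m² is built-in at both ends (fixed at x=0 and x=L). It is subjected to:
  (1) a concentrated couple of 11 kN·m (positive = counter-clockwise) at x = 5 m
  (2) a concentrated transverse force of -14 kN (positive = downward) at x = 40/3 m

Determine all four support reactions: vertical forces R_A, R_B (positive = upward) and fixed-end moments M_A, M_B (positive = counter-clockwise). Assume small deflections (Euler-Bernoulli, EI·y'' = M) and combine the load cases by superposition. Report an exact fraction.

R_A = -13007/4320 kN, M_A = -9851/432 kN·m, R_B = -47473/4320 kN, M_B = 19405/432 kN·m

Load 1 — applied couple M₀=11 kN·m at a=5 m (b=L-a=15):
  R_A = 6M₀ab/L³ = 6·11·5·15/20³ = 99/160 kN
  M_A = M₀b(2a-b)/L² = 11·15·(2·5-15)/20² = -33/16 kN·m
  R_B = -6M₀ab/L³ = -6·11·5·15/20³ = -99/160 kN
  M_B = M₀a(2b-a)/L² = 11·5·(2·15-5)/20² = 55/16 kN·m
Load 2 — point force P=-14 kN at a=40/3 m (b=L-a=20/3):
  R_A = Pb²(3a+b)/L³ = (-14)·(20/3)²·(3·(40/3)+(20/3))/20³ = -98/27 kN
  M_A = Pab²/L² = (-14)·(40/3)·(20/3)²/20² = -560/27 kN·m
  R_B = Pa²(a+3b)/L³ = (-14)·(40/3)²·((40/3)+3·(20/3))/20³ = -280/27 kN
  M_B = -Pa²b/L² = -(-14)·(40/3)²·(20/3)/20² = 1120/27 kN·m
Superposition: R_A = -13007/4320 kN, M_A = -9851/432 kN·m, R_B = -47473/4320 kN, M_B = 19405/432 kN·m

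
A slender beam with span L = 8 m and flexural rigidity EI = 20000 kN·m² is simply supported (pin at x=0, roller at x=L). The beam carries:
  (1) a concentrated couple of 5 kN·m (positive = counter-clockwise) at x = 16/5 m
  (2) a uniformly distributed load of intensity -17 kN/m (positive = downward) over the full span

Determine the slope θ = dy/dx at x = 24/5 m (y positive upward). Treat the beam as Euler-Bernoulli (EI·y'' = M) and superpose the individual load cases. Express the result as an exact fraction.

Load 1 — applied couple M₀=5 kN·m at a=16/5 m (b=L-a=24/5):
  θ_1 = (M₀x²/(2L)-M₀(x-a)+C₁)/EI  [x>a] with C₁=M₀(3b²-L²)/(6L)=8/15 = (5·(24/5)²/(2·8)-5·((24/5)-(16/5))+(8/15))/20000 = -1/75000 rad
Load 2 — uniform load w=-17 kN/m over full span:
  θ_2 = -w(L³-6Lx²+4x³)/(24EI) = -(-17)·(8³-6·8·(24/5)²+4·(24/5)³)/(24·20000) = -1258/234375 rad
Superposition: θ = Σ θ_i = -3363/625000 rad ≈ -0.005381 rad

θ(24/5) = -3363/625000 rad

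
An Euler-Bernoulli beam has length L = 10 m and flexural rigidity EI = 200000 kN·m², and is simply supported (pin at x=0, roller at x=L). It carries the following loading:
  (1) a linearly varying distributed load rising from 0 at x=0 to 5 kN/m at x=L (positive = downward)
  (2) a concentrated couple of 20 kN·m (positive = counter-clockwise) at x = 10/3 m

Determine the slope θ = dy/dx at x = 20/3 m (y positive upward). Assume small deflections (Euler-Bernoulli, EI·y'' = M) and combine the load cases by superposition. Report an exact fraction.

Load 1 — triangular load w₀=5 kN/m (0→w₀ over full span):
  θ_1 = -w₀(7L⁴-30L²x²+15x⁴)/(360LEI) = -5·(7·10⁴-30·10²·(20/3)²+15·(20/3)⁴)/(360·10·200000) = 91/388800 rad
Load 2 — applied couple M₀=20 kN·m at a=10/3 m (b=L-a=20/3):
  θ_2 = (M₀x²/(2L)-M₀(x-a)+C₁)/EI  [x>a] with C₁=M₀(3b²-L²)/(6L)=100/9 = (20·(20/3)²/(2·10)-20·((20/3)-(10/3))+(100/9))/200000 = -1/18000 rad
Superposition: θ = Σ θ_i = 347/1944000 rad ≈ 0.000178 rad

θ(20/3) = 347/1944000 rad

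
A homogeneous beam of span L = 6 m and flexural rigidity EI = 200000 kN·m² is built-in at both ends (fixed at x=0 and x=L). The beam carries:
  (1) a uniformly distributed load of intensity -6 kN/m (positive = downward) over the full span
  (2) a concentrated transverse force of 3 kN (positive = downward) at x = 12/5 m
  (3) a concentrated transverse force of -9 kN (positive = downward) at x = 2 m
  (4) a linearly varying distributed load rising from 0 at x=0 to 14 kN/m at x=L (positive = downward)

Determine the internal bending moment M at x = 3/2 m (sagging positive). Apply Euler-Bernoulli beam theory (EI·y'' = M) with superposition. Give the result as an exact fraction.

Load 1 — uniform load w=-6 kN/m over full span:
  M_1 = wLx/2 - wL²/12 - wx²/2 = (-6)·6·(3/2)/2 - (-6)·6²/12 - (-6)·(3/2)²/2 = -9/4 kN·m
Load 2 — point force P=3 kN at a=12/5 m (b=L-a=18/5):
  M_2 = Pb²(3a+b)x/L³ - Pab²/L²  [x≤a] = 3·(18/5)²·(3·(12/5)+(18/5))·(3/2)/6³ - 3·(12/5)·(18/5)²/6² = 81/250 kN·m
Load 3 — point force P=-9 kN at a=2 m (b=L-a=4):
  M_3 = Pb²(3a+b)x/L³ - Pab²/L²  [x≤a] = (-9)·4²·(3·2+4)·(3/2)/6³ - (-9)·2·4²/6² = -2 kN·m
Load 4 — triangular load w₀=14 kN/m (0→w₀ over full span):
  M_4 = 3w₀Lx/20 - w₀L²/30 - w₀x³/(6L) = 3·14·6·(3/2)/20 - 14·6²/30 - 14·(3/2)³/(6·6) = 63/80 kN·m
Superposition: M = Σ M_i = -6277/2000 kN·m ≈ -3.138500 kN·m

M(3/2) = -6277/2000 kN·m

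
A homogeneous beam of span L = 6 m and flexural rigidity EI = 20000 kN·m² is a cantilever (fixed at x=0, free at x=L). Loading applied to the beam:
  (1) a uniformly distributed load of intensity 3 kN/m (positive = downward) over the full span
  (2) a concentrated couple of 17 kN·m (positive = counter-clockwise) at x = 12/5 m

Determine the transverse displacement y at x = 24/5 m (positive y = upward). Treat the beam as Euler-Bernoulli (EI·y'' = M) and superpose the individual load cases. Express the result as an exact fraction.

y(24/5) = -16389/1562500 m

Load 1 — uniform load w=3 kN/m over full span:
  y_1 = -wx²(x²-4Lx+6L²)/(24EI) = -3·(24/5)²·((24/5)²-4·6·(24/5)+6·6²)/(24·20000) = -6966/390625 m
Load 2 — applied couple M₀=17 kN·m at a=12/5 m (b=L-a=18/5):
  y_2 = M₀a(2x-a)/(2EI)  [x>a] = 17·(12/5)·(2·(24/5)-(12/5))/(2·20000) = 459/62500 m
Superposition: y = Σ y_i = -16389/1562500 m ≈ -0.010489 m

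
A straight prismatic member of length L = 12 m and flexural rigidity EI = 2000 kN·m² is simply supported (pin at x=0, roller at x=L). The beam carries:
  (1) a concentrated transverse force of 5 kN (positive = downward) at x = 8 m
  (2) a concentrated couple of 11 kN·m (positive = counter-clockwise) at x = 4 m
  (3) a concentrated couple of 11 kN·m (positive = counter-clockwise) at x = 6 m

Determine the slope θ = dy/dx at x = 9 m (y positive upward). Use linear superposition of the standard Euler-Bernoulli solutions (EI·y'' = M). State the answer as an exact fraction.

Load 1 — point force P=5 kN at a=8 m (b=L-a=4):
  θ_1 = -Pa(2L²-6Lx+3x²+a²)/(6LEI)  [x>a] = -5·8·(2·12²-6·12·9+3·9²+8²)/(6·12·2000) = 53/3600 rad
Load 2 — applied couple M₀=11 kN·m at a=4 m (b=L-a=8):
  θ_2 = (M₀x²/(2L)-M₀(x-a)+C₁)/EI  [x>a] with C₁=M₀(3b²-L²)/(6L)=22/3 = (11·9²/(2·12)-11·(9-4)+(22/3))/2000 = -253/48000 rad
Load 3 — applied couple M₀=11 kN·m at a=6 m (b=L-a=6):
  θ_3 = (M₀x²/(2L)-M₀(x-a)+C₁)/EI  [x>a] with C₁=M₀(3b²-L²)/(6L)=-11/2 = (11·9²/(2·12)-11·(9-6)+(-11/2))/2000 = -11/16000 rad
Superposition: θ = Σ θ_i = 631/72000 rad ≈ 0.008764 rad

θ(9) = 631/72000 rad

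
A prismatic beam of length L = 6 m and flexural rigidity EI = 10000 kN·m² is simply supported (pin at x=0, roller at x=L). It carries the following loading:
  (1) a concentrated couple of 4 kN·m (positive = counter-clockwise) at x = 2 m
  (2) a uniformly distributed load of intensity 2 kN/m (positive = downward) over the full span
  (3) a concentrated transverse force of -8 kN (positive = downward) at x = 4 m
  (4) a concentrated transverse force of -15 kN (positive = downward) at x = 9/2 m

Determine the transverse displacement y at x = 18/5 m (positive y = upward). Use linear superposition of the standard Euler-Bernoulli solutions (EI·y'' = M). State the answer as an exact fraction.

y(18/5) = 499647/100000000 m

Load 1 — applied couple M₀=4 kN·m at a=2 m (b=L-a=4):
  y_1 = (M₀x³/(6L)-M₀(x-a)²/2+C₁x)/EI  [x>a] with C₁=M₀(3b²-L²)/(6L)=4/3 = (4·(18/5)³/(6·6)-4·((18/5)-2)²/2+(4/3)·(18/5))/10000 = 38/78125 m
Load 2 — uniform load w=2 kN/m over full span:
  y_2 = -wx(L³-2Lx²+x³)/(24EI) = -2·(18/5)·(6³-2·6·(18/5)²+(18/5)³)/(24·10000) = -2511/781250 m
Load 3 — point force P=-8 kN at a=4 m (b=L-a=2):
  y_3 = -Pbx(L²-b²-x²)/(6LEI)  [x≤a] = -(-8)·2·(18/5)·(6²-2²-(18/5)²)/(6·6·10000) = 238/78125 m
Load 4 — point force P=-15 kN at a=9/2 m (b=L-a=3/2):
  y_4 = -Pbx(L²-b²-x²)/(6LEI)  [x≤a] = -(-15)·(3/2)·(18/5)·(6²-(3/2)²-(18/5)²)/(6·6·10000) = 18711/4000000 m
Superposition: y = Σ y_i = 499647/100000000 m ≈ 0.004996 m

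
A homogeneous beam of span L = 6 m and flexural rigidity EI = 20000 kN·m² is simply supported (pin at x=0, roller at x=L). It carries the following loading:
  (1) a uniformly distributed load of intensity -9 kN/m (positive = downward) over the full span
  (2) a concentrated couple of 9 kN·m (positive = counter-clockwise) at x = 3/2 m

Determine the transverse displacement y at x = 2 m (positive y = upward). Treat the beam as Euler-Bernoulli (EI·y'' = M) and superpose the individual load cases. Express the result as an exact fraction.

y(2) = 581/80000 m

Load 1 — uniform load w=-9 kN/m over full span:
  y_1 = -wx(L³-2Lx²+x³)/(24EI) = -(-9)·2·(6³-2·6·2²+2³)/(24·20000) = 33/5000 m
Load 2 — applied couple M₀=9 kN·m at a=3/2 m (b=L-a=9/2):
  y_2 = (M₀x³/(6L)-M₀(x-a)²/2+C₁x)/EI  [x>a] with C₁=M₀(3b²-L²)/(6L)=99/16 = (9·2³/(6·6)-9·(2-(3/2))²/2+(99/16)·2)/20000 = 53/80000 m
Superposition: y = Σ y_i = 581/80000 m ≈ 0.007262 m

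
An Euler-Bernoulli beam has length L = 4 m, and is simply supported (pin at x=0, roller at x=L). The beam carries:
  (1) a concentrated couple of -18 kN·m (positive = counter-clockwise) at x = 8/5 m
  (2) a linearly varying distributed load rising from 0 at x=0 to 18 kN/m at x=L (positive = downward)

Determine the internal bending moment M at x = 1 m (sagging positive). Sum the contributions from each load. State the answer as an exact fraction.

Load 1 — applied couple M₀=-18 kN·m at a=8/5 m (b=L-a=12/5):
  M_1 = M₀x/L  [x≤a] = (-18)·1/4 = -9/2 kN·m
Load 2 — triangular load w₀=18 kN/m (0→w₀ over full span):
  M_2 = w₀Lx/6 - w₀x³/(6L) = 18·4·1/6 - 18·1³/(6·4) = 45/4 kN·m
Superposition: M = Σ M_i = 27/4 kN·m ≈ 6.750000 kN·m

M(1) = 27/4 kN·m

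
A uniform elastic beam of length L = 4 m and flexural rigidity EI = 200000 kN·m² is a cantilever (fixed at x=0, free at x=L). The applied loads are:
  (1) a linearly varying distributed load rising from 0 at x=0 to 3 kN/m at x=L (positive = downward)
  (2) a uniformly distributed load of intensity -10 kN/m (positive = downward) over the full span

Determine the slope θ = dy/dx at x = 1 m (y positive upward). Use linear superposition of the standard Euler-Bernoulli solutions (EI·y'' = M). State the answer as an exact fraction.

θ(1) = 4669/19200000 rad

Load 1 — triangular load w₀=3 kN/m (0→w₀ over full span):
  θ_1 = (w₀Lx²/4-w₀L²x/3-w₀x⁴/(24L))/EI = (3·4·1²/4-3·4²·1/3-3·1⁴/(24·4))/200000 = -417/6400000 rad
Load 2 — uniform load w=-10 kN/m over full span:
  θ_2 = -wx(x²-3Lx+3L²)/(6EI) = -(-10)·1·(1²-3·4·1+3·4²)/(6·200000) = 37/120000 rad
Superposition: θ = Σ θ_i = 4669/19200000 rad ≈ 0.000243 rad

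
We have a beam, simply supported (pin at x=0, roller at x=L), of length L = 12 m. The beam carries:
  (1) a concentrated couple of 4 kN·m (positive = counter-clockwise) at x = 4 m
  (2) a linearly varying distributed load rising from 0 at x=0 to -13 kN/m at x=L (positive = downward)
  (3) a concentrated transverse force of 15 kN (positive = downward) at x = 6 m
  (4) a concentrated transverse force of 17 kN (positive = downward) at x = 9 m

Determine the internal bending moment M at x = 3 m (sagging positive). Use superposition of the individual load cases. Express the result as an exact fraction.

Load 1 — applied couple M₀=4 kN·m at a=4 m (b=L-a=8):
  M_1 = M₀x/L  [x≤a] = 4·3/12 = 1 kN·m
Load 2 — triangular load w₀=-13 kN/m (0→w₀ over full span):
  M_2 = w₀Lx/6 - w₀x³/(6L) = (-13)·12·3/6 - (-13)·3³/(6·12) = -585/8 kN·m
Load 3 — point force P=15 kN at a=6 m (b=L-a=6):
  M_3 = Pbx/L  [x≤a] = 15·6·3/12 = 45/2 kN·m
Load 4 — point force P=17 kN at a=9 m (b=L-a=3):
  M_4 = Pbx/L  [x≤a] = 17·3·3/12 = 51/4 kN·m
Superposition: M = Σ M_i = -295/8 kN·m ≈ -36.875000 kN·m

M(3) = -295/8 kN·m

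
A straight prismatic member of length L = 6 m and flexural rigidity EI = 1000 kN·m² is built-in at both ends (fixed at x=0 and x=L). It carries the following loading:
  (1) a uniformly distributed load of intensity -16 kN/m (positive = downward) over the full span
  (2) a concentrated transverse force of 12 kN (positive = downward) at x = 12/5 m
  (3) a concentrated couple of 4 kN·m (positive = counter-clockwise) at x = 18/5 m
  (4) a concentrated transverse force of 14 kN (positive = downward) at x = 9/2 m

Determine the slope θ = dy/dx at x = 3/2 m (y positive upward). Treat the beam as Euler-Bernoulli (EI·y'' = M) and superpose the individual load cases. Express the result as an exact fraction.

θ(3/2) = 254571/16000000 rad

Load 1 — uniform load w=-16 kN/m over full span:
  θ_1 = -wx(L-x)(L-2x)/(12EI) = -(-16)·(3/2)·(6-(3/2))·(6-2·(3/2))/(12·1000) = 27/1000 rad
Load 2 — point force P=12 kN at a=12/5 m (b=L-a=18/5):
  θ_2 = -Pb²x(2aL-(3a+b)x)/(2L³EI)  [x≤a] = -12·(18/5)²·(3/2)·(2·(12/5)·6-(3·(12/5)+(18/5))·(3/2))/(2·6³·1000) = -1701/250000 rad
Load 3 — applied couple M₀=4 kN·m at a=18/5 m (b=L-a=12/5):
  θ_3 = (R_Ax²/2 - M_Ax)/EI  [x≤a] with R_A=24/25, M_A=32/25 = ((24/25)·(3/2)²/2 - (32/25)·(3/2))/1000 = -21/25000 rad
Load 4 — point force P=14 kN at a=9/2 m (b=L-a=3/2):
  θ_4 = -Pb²x(2aL-(3a+b)x)/(2L³EI)  [x≤a] = -14·(3/2)²·(3/2)·(2·(9/2)·6-(3·(9/2)+(3/2))·(3/2))/(2·6³·1000) = -441/128000 rad
Superposition: θ = Σ θ_i = 254571/16000000 rad ≈ 0.015911 rad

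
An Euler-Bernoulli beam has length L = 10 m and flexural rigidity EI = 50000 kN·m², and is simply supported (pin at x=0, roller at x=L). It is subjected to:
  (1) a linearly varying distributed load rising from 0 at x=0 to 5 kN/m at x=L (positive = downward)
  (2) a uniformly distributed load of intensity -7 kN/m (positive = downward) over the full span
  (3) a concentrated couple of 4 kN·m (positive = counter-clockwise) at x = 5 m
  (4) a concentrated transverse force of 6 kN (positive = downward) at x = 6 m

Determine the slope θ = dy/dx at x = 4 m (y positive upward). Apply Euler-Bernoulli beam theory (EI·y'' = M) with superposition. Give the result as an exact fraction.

θ(4) = 1691/2250000 rad

Load 1 — triangular load w₀=5 kN/m (0→w₀ over full span):
  θ_1 = -w₀(7L⁴-30L²x²+15x⁴)/(360LEI) = -5·(7·10⁴-30·10²·4²+15·4⁴)/(360·10·50000) = -323/450000 rad
Load 2 — uniform load w=-7 kN/m over full span:
  θ_2 = -w(L³-6Lx²+4x³)/(24EI) = -(-7)·(10³-6·10·4²+4·4³)/(24·50000) = 259/150000 rad
Load 3 — applied couple M₀=4 kN·m at a=5 m (b=L-a=5):
  θ_3 = (M₀x²/(2L)+C₁)/EI  [x≤a] with C₁=M₀(3b²-L²)/(6L)=-5/3 = (4·4²/(2·10)+(-5/3))/50000 = 23/750000 rad
Load 4 — point force P=6 kN at a=6 m (b=L-a=4):
  θ_4 = -Pb(L²-b²-3x²)/(6LEI)  [x≤a] = -6·4·(10²-4²-3·4²)/(6·10·50000) = -9/31250 rad
Superposition: θ = Σ θ_i = 1691/2250000 rad ≈ 0.000752 rad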